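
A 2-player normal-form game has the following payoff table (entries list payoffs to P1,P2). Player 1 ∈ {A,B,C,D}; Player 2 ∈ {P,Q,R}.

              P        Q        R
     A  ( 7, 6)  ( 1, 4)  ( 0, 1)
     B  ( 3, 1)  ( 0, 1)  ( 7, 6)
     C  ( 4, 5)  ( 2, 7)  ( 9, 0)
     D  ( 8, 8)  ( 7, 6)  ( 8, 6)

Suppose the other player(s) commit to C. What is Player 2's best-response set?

u_2(P vs C) = 5
u_2(Q vs C) = 7
u_2(R vs C) = 0
max payoff 7 at {Q}

BR_2 = {Q}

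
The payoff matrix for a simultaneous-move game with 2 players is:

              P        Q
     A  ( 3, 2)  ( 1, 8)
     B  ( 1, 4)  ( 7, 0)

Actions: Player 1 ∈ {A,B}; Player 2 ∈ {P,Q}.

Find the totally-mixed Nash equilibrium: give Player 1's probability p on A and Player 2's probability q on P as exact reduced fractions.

p=2/5, q=3/4

P1 indiff ⇒ q·3+(1-q)·1 = q·1+(1-q)·7 ⇒ q(2) = (1-q)(6) ⇒ q = 3/4
P2 indiff ⇒ p·2+(1-p)·4 = p·8+(1-p)·0 ⇒ p(-6) = (1-p)(-4) ⇒ p = 2/5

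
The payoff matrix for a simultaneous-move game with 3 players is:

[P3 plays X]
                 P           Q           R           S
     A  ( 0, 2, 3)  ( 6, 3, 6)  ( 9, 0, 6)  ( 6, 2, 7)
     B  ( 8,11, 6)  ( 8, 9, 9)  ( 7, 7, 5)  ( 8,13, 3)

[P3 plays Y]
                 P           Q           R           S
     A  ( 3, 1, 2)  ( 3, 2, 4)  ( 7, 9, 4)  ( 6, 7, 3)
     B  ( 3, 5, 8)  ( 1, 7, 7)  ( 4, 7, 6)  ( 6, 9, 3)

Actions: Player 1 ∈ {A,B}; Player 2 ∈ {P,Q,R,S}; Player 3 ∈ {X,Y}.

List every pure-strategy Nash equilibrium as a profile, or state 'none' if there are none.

PSNE = {(B,S,X), (B,S,Y)}

(A,P,X): not NE [P1→B gives 8>0; P2→Q gives 3>2]
(A,P,Y): not NE [P2→R gives 9>1; P3→X gives 3>2]
(A,Q,X): not NE [P1→B gives 8>6]
(A,Q,Y): not NE [P2→R gives 9>2; P3→X gives 6>4]
(A,R,X): not NE [P2→Q gives 3>0]
(A,R,Y): not NE [P3→X gives 6>4]
(A,S,X): not NE [P1→B gives 8>6; P2→Q gives 3>2]
(A,S,Y): not NE [P2→R gives 9>7; P3→X gives 7>3]
(B,P,X): not NE [P2→S gives 13>11; P3→Y gives 8>6]
(B,P,Y): not NE [P2→S gives 9>5]
(B,Q,X): not NE [P2→S gives 13>9]
(B,Q,Y): not NE [P1→A gives 3>1; P2→S gives 9>7; P3→X gives 9>7]
(B,R,X): not NE [P1→A gives 9>7; P2→S gives 13>7; P3→Y gives 6>5]
(B,R,Y): not NE [P1→A gives 7>4; P2→S gives 9>7]
(B,S,X): NE
(B,S,Y): NE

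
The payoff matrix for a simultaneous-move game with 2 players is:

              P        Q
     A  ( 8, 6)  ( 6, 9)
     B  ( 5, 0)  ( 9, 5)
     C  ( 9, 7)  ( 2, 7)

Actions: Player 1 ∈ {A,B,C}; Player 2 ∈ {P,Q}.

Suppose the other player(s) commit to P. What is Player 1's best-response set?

argmax u_1 = {C}

u_1(A vs P) = 8
u_1(B vs P) = 5
u_1(C vs P) = 9
max payoff 9 at {C}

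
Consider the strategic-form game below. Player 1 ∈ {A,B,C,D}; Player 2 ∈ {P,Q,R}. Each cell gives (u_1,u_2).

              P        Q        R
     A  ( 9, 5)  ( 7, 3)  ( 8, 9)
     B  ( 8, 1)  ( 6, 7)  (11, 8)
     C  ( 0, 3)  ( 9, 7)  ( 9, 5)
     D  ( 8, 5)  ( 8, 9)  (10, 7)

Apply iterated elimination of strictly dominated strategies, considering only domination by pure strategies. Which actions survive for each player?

P2 drop P (R beats it: A:9>5 B:8>1 C:5>3 D:7>5)
P1 drop A (C beats it: Q:9>7 R:9>8)
P1→{B,C,D} P2→{Q,R}

Survivors P1:{B,C,D} P2:{Q,R}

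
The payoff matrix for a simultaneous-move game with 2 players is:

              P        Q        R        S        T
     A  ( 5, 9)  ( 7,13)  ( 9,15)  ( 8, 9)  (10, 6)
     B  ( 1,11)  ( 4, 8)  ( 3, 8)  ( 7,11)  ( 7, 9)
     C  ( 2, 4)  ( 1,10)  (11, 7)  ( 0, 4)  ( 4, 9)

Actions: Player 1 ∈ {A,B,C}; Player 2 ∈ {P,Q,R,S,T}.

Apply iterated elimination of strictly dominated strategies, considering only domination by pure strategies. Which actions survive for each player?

P1 drop B (A beats it: P:5>1 Q:7>4 R:9>3 S:8>7 T:10>7)
P2 drop P (Q beats it: A:13>9 C:10>4)
P2 drop S (Q beats it: A:13>9 C:10>4)
P2 drop T (Q beats it: A:13>6 C:10>9)
P1→{A,C} P2→{Q,R}

Remaining: P1:{A,C} P2:{Q,R}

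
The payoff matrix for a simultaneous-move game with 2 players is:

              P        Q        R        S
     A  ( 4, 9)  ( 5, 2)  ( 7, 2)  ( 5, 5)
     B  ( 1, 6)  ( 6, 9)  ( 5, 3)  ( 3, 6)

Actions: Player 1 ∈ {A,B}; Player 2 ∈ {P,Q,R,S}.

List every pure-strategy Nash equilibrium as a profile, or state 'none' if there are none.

(A,P): NE
(A,Q): not NE [P1→B gives 6>5; P2→P gives 9>2]
(A,R): not NE [P2→P gives 9>2]
(A,S): not NE [P2→P gives 9>5]
(B,P): not NE [P1→A gives 4>1; P2→Q gives 9>6]
(B,Q): NE
(B,R): not NE [P1→A gives 7>5; P2→Q gives 9>3]
(B,S): not NE [P1→A gives 5>3; P2→Q gives 9>6]

Nash profiles: (A,P), (B,Q)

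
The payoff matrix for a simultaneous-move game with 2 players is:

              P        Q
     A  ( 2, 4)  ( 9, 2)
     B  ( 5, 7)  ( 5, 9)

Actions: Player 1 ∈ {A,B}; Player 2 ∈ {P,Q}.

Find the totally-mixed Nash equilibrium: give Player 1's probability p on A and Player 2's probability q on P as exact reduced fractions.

P1 indiff ⇒ q·2+(1-q)·9 = q·5+(1-q)·5 ⇒ q(-3) = (1-q)(-4) ⇒ q = 4/7
P2 indiff ⇒ p·4+(1-p)·7 = p·2+(1-p)·9 ⇒ p(2) = (1-p)(2) ⇒ p = 1/2

p=1/2, q=4/7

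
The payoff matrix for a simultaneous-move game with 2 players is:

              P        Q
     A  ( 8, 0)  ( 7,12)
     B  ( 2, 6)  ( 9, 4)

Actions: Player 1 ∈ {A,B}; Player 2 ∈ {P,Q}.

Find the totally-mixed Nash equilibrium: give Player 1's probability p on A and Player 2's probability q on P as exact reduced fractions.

P1 indiff ⇒ q·8+(1-q)·7 = q·2+(1-q)·9 ⇒ q(6) = (1-q)(2) ⇒ q = 1/4
P2 indiff ⇒ p·0+(1-p)·6 = p·12+(1-p)·4 ⇒ p(-12) = (1-p)(-2) ⇒ p = 1/7

P1 mixes 1/7 on A; P2 mixes 1/4 on P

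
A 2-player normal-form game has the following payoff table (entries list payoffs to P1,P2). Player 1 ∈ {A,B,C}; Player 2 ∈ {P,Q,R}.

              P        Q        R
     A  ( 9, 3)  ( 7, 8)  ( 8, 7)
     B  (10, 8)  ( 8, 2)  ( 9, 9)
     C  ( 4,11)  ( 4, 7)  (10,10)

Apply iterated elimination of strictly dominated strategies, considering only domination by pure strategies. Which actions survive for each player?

P1 drop A (B beats it: P:10>9 Q:8>7 R:9>8)
P2 drop Q (P beats it: B:8>2 C:11>7)
P1→{B,C} P2→{P,R}

Survivors P1:{B,C} P2:{P,R}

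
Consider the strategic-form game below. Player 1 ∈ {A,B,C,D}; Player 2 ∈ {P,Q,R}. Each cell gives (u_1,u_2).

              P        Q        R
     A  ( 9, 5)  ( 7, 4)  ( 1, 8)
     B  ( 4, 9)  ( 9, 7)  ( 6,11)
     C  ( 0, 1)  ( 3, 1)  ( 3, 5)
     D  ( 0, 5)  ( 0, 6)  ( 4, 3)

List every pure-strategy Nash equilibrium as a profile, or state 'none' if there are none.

PSNE = {(B,R)}

(A,P): not NE [P2→R gives 8>5]
(A,Q): not NE [P1→B gives 9>7; P2→R gives 8>4]
(A,R): not NE [P1→B gives 6>1]
(B,P): not NE [P1→A gives 9>4; P2→R gives 11>9]
(B,Q): not NE [P2→R gives 11>7]
(B,R): NE
(C,P): not NE [P1→A gives 9>0; P2→R gives 5>1]
(C,Q): not NE [P1→B gives 9>3; P2→R gives 5>1]
(C,R): not NE [P1→B gives 6>3]
(D,P): not NE [P1→A gives 9>0; P2→Q gives 6>5]
(D,Q): not NE [P1→B gives 9>0]
(D,R): not NE [P1→B gives 6>4; P2→Q gives 6>3]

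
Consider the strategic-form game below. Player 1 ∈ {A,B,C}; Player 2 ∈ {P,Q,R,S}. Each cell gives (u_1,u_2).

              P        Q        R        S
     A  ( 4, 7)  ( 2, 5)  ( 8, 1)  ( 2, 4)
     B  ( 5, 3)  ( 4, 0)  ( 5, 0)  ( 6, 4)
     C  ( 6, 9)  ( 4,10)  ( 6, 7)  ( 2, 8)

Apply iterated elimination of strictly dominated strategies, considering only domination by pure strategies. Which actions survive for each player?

IESDS → P1:{B,C} P2:{P,Q,S}

P2 drop R (P beats it: A:7>1 B:3>0 C:9>7)
P1 drop A (B beats it: P:5>4 Q:4>2 S:6>2)
P1→{B,C} P2→{P,Q,S}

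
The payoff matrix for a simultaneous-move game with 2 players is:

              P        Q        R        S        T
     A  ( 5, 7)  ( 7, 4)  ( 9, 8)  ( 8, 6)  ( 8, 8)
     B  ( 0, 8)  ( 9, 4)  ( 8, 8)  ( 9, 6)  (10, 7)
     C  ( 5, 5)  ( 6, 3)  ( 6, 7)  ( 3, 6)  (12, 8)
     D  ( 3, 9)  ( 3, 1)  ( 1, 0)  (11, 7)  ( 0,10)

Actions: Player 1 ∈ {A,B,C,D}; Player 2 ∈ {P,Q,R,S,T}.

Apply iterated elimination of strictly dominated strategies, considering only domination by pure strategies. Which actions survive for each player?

P2 drop Q (P beats it: A:7>4 B:8>4 C:5>3 D:9>1)
P2 drop S (T beats it: A:8>6 B:7>6 C:8>6 D:10>7)
P1 drop D (A beats it: P:5>3 R:9>1 T:8>0)
P1→{A,B,C} P2→{P,R,T}

IESDS → P1:{A,B,C} P2:{P,R,T}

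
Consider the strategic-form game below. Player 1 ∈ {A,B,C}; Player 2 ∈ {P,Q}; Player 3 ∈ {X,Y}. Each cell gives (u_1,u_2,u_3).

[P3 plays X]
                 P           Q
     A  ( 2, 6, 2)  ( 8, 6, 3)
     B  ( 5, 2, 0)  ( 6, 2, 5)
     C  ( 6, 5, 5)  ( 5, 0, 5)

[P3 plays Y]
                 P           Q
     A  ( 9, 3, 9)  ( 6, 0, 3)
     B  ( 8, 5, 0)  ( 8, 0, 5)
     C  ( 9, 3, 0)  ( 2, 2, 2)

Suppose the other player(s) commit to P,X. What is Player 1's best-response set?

u_1(A vs P,X) = 2
u_1(B vs P,X) = 5
u_1(C vs P,X) = 6
max payoff 6 at {C}

BR_1 = {C}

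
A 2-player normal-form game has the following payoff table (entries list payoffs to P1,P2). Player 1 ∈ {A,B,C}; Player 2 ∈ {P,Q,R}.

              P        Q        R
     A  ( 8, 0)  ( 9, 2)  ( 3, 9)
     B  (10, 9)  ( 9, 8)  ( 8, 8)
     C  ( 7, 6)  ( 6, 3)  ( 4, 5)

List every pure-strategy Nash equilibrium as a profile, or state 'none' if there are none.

PSNE = {(B,P)}

(A,P): not NE [P1→B gives 10>8; P2→R gives 9>0]
(A,Q): not NE [P2→R gives 9>2]
(A,R): not NE [P1→B gives 8>3]
(B,P): NE
(B,Q): not NE [P2→P gives 9>8]
(B,R): not NE [P2→P gives 9>8]
(C,P): not NE [P1→B gives 10>7]
(C,Q): not NE [P1→B gives 9>6; P2→P gives 6>3]
(C,R): not NE [P1→B gives 8>4; P2→P gives 6>5]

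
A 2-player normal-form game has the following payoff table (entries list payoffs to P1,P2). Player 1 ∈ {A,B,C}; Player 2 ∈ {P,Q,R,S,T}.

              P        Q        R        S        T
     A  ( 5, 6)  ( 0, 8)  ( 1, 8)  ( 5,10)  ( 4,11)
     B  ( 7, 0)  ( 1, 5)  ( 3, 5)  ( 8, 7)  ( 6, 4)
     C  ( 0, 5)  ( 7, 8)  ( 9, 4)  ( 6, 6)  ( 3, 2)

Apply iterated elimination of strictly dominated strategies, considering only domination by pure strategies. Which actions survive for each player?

P1 drop A (B beats it: P:7>5 Q:1>0 R:3>1 S:8>5 T:6>4)
P2 drop P (Q beats it: B:5>0 C:8>5)
P2 drop R (S beats it: B:7>5 C:6>4)
P2 drop T (Q beats it: B:5>4 C:8>2)
P1→{B,C} P2→{Q,S}

IESDS → P1:{B,C} P2:{Q,S}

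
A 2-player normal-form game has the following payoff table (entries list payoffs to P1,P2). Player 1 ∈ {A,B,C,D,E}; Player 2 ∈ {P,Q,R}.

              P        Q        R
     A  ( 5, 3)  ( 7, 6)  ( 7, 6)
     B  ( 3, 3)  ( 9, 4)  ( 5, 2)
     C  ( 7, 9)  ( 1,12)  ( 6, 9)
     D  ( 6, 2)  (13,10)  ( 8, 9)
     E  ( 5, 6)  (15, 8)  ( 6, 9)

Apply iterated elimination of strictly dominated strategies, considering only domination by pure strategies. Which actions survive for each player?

IESDS → P1:{D,E} P2:{Q,R}

P1 drop A (D beats it: P:6>5 Q:13>7 R:8>7)
P1 drop B (D beats it: P:6>3 Q:13>9 R:8>5)
P2 drop P (Q beats it: C:12>9 D:10>2 E:8>6)
P1 drop C (D beats it: Q:13>1 R:8>6)
P1→{D,E} P2→{Q,R}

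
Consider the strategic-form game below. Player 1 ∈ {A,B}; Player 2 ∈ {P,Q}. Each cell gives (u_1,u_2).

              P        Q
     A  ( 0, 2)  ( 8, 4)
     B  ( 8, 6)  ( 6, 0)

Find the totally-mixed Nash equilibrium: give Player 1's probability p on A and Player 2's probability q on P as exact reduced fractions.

P1 indiff ⇒ q·0+(1-q)·8 = q·8+(1-q)·6 ⇒ q(-8) = (1-q)(-2) ⇒ q = 1/5
P2 indiff ⇒ p·2+(1-p)·6 = p·4+(1-p)·0 ⇒ p(-2) = (1-p)(-6) ⇒ p = 3/4

p=3/4, q=1/5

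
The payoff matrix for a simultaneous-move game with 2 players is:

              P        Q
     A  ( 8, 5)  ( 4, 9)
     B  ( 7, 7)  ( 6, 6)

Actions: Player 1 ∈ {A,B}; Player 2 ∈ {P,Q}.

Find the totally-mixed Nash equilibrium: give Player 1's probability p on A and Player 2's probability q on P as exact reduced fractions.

P1 indiff ⇒ q·8+(1-q)·4 = q·7+(1-q)·6 ⇒ q(1) = (1-q)(2) ⇒ q = 2/3
P2 indiff ⇒ p·5+(1-p)·7 = p·9+(1-p)·6 ⇒ p(-4) = (1-p)(-1) ⇒ p = 1/5

(p,q) = (1/5, 2/3)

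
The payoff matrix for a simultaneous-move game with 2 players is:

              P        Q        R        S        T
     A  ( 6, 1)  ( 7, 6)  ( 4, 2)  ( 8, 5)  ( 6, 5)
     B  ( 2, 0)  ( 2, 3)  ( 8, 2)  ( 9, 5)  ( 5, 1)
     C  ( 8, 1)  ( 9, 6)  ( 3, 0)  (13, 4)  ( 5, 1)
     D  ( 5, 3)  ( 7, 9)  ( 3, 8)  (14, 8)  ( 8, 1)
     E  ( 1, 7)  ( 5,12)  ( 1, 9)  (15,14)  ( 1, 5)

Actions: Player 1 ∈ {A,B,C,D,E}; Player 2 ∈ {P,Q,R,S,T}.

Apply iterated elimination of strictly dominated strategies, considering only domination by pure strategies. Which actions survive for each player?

Survivors P1:{C,D,E} P2:{Q,S}

P2 drop P (Q beats it: A:6>1 B:3>0 C:6>1 D:9>3 E:12>7)
P2 drop R (Q beats it: A:6>2 B:3>2 C:6>0 D:9>8 E:12>9)
P1 drop B (D beats it: Q:7>2 S:14>9 T:8>5)
P2 drop T (Q beats it: A:6>5 C:6>1 D:9>1 E:12>5)
P1 drop A (C beats it: Q:9>7 S:13>8)
P1→{C,D,E} P2→{Q,S}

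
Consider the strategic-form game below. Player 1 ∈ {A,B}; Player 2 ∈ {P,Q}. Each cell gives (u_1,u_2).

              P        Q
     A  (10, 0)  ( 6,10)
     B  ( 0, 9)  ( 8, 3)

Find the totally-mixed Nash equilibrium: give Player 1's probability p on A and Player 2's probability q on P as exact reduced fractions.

p=3/8, q=1/6

P1 indiff ⇒ q·10+(1-q)·6 = q·0+(1-q)·8 ⇒ q(10) = (1-q)(2) ⇒ q = 1/6
P2 indiff ⇒ p·0+(1-p)·9 = p·10+(1-p)·3 ⇒ p(-10) = (1-p)(-6) ⇒ p = 3/8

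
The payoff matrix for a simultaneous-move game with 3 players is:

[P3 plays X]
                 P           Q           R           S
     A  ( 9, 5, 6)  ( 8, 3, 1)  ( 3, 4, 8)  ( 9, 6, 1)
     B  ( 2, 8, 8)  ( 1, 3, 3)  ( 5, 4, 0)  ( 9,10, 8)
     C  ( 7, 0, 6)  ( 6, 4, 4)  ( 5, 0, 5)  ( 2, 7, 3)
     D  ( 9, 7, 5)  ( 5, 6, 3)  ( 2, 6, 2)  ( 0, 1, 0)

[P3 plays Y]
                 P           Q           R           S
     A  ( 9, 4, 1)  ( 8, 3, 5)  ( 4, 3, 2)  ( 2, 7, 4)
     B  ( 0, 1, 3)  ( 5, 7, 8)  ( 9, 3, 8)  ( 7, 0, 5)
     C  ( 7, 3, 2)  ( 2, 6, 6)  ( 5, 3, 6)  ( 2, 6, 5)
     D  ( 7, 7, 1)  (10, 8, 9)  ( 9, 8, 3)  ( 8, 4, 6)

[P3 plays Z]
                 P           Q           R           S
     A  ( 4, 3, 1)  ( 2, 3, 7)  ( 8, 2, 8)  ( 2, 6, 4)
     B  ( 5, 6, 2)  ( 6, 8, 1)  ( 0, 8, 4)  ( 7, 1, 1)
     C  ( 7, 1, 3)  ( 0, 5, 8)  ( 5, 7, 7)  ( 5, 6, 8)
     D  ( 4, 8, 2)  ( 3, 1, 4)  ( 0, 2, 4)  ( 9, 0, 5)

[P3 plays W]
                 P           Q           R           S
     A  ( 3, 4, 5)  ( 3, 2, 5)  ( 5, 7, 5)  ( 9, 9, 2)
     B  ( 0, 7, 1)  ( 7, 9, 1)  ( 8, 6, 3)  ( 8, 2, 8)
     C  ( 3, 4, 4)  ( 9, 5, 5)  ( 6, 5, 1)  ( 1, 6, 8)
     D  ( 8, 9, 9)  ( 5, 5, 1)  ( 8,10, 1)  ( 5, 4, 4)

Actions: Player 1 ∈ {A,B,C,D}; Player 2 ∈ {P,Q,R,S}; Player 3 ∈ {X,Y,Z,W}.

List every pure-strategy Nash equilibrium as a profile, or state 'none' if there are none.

Nash profiles: (B,S,X), (D,Q,Y)

(A,P,X): not NE [P2→S gives 6>5]
(A,P,Y): not NE [P2→S gives 7>4; P3→X gives 6>1]
(A,P,Z): not NE [P1→C gives 7>4; P2→S gives 6>3; P3→X gives 6>1]
(A,P,W): not NE [P1→D gives 8>3; P2→S gives 9>4; P3→X gives 6>5]
(A,Q,X): not NE [P2→S gives 6>3; P3→Z gives 7>1]
(A,Q,Y): not NE [P1→D gives 10>8; P2→S gives 7>3; P3→Z gives 7>5]
(A,Q,Z): not NE [P1→B gives 6>2; P2→S gives 6>3]
(A,Q,W): not NE [P1→C gives 9>3; P2→S gives 9>2; P3→Z gives 7>5]
(A,R,X): not NE [P1→C gives 5>3; P2→S gives 6>4]
(A,R,Y): not NE [P1→D gives 9>4; P2→S gives 7>3; P3→Z gives 8>2]
(A,R,Z): not NE [P2→S gives 6>2]
(A,R,W): not NE [P1→D gives 8>5; P2→S gives 9>7; P3→Z gives 8>5]
(A,S,X): not NE [P3→Z gives 4>1]
(A,S,Y): not NE [P1→D gives 8>2]
(A,S,Z): not NE [P1→D gives 9>2]
(A,S,W): not NE [P3→Z gives 4>2]
(B,P,X): not NE [P1→D gives 9>2; P2→S gives 10>8]
(B,P,Y): not NE [P1→A gives 9>0; P2→Q gives 7>1; P3→X gives 8>3]
(B,P,Z): not NE [P1→C gives 7>5; P2→R gives 8>6; P3→X gives 8>2]
(B,P,W): not NE [P1→D gives 8>0; P2→Q gives 9>7; P3→X gives 8>1]
(B,Q,X): not NE [P1→A gives 8>1; P2→S gives 10>3; P3→Y gives 8>3]
(B,Q,Y): not NE [P1→D gives 10>5]
(B,Q,Z): not NE [P3→Y gives 8>1]
(B,Q,W): not NE [P1→C gives 9>7; P3→Y gives 8>1]
(B,R,X): not NE [P2→S gives 10>4; P3→Y gives 8>0]
(B,R,Y): not NE [P2→Q gives 7>3]
(B,R,Z): not NE [P1→A gives 8>0; P3→Y gives 8>4]
(B,R,W): not NE [P2→Q gives 9>6; P3→Y gives 8>3]
(B,S,X): NE
(B,S,Y): not NE [P1→D gives 8>7; P2→Q gives 7>0; P3→W gives 8>5]
(B,S,Z): not NE [P1→D gives 9>7; P2→R gives 8>1; P3→W gives 8>1]
(B,S,W): not NE [P1→A gives 9>8; P2→Q gives 9>2]
(C,P,X): not NE [P1→D gives 9>7; P2→S gives 7>0]
(C,P,Y): not NE [P1→A gives 9>7; P2→S gives 6>3; P3→X gives 6>2]
(C,P,Z): not NE [P2→R gives 7>1; P3→X gives 6>3]
(C,P,W): not NE [P1→D gives 8>3; P2→S gives 6>4; P3→X gives 6>4]
(C,Q,X): not NE [P1→A gives 8>6; P2→S gives 7>4; P3→Z gives 8>4]
(C,Q,Y): not NE [P1→D gives 10>2; P3→Z gives 8>6]
(C,Q,Z): not NE [P1→B gives 6>0; P2→R gives 7>5]
(C,Q,W): not NE [P2→S gives 6>5; P3→Z gives 8>5]
(C,R,X): not NE [P2→S gives 7>0; P3→Z gives 7>5]
(C,R,Y): not NE [P1→D gives 9>5; P2→S gives 6>3; P3→Z gives 7>6]
(C,R,Z): not NE [P1→A gives 8>5]
(C,R,W): not NE [P1→D gives 8>6; P2→S gives 6>5; P3→Z gives 7>1]
(C,S,X): not NE [P1→B gives 9>2; P3→W gives 8>3]
(C,S,Y): not NE [P1→D gives 8>2; P3→W gives 8>5]
(C,S,Z): not NE [P1→D gives 9>5; P2→R gives 7>6]
(C,S,W): not NE [P1→A gives 9>1]
(D,P,X): not NE [P3→W gives 9>5]
(D,P,Y): not NE [P1→A gives 9>7; P2→R gives 8>7; P3→W gives 9>1]
(D,P,Z): not NE [P1→C gives 7>4; P3→W gives 9>2]
(D,P,W): not NE [P2→R gives 10>9]
(D,Q,X): not NE [P1→A gives 8>5; P2→P gives 7>6; P3→Y gives 9>3]
(D,Q,Y): NE
(D,Q,Z): not NE [P1→B gives 6>3; P2→P gives 8>1; P3→Y gives 9>4]
(D,Q,W): not NE [P1→C gives 9>5; P2→R gives 10>5; P3→Y gives 9>1]
(D,R,X): not NE [P1→C gives 5>2; P2→P gives 7>6; P3→Z gives 4>2]
(D,R,Y): not NE [P3→Z gives 4>3]
(D,R,Z): not NE [P1→A gives 8>0; P2→P gives 8>2]
(D,R,W): not NE [P3→Z gives 4>1]
(D,S,X): not NE [P1→B gives 9>0; P2→P gives 7>1; P3→Y gives 6>0]
(D,S,Y): not NE [P2→R gives 8>4]
(D,S,Z): not NE [P2→P gives 8>0; P3→Y gives 6>5]
(D,S,W): not NE [P1→A gives 9>5; P2→R gives 10>4; P3→Y gives 6>4]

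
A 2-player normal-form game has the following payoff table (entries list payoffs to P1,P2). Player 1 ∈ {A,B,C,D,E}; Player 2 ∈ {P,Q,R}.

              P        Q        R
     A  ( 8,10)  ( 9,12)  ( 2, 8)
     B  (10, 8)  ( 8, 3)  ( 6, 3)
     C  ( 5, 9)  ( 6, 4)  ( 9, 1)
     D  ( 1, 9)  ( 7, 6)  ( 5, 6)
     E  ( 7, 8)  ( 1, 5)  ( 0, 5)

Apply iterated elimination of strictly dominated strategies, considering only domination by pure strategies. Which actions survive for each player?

P1 drop D (B beats it: P:10>1 Q:8>7 R:6>5)
P1 drop E (A beats it: P:8>7 Q:9>1 R:2>0)
P2 drop R (P beats it: A:10>8 B:8>3 C:9>1)
P1 drop C (A beats it: P:8>5 Q:9>6)
P1→{A,B} P2→{P,Q}

IESDS → P1:{A,B} P2:{P,Q}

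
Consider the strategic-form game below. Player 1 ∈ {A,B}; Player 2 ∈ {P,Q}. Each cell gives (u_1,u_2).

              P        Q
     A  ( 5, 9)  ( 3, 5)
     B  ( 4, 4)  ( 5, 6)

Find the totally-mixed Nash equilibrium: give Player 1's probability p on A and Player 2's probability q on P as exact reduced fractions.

P1 indiff ⇒ q·5+(1-q)·3 = q·4+(1-q)·5 ⇒ q(1) = (1-q)(2) ⇒ q = 2/3
P2 indiff ⇒ p·9+(1-p)·4 = p·5+(1-p)·6 ⇒ p(4) = (1-p)(2) ⇒ p = 1/3

P1 mixes 1/3 on A; P2 mixes 2/3 on P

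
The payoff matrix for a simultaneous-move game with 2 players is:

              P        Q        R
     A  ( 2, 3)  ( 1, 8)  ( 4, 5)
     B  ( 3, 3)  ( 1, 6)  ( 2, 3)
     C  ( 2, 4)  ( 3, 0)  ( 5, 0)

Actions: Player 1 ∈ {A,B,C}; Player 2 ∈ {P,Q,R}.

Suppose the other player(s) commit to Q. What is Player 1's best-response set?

u_1(A vs Q) = 1
u_1(B vs Q) = 1
u_1(C vs Q) = 3
max payoff 3 at {C}

P1 best: {C}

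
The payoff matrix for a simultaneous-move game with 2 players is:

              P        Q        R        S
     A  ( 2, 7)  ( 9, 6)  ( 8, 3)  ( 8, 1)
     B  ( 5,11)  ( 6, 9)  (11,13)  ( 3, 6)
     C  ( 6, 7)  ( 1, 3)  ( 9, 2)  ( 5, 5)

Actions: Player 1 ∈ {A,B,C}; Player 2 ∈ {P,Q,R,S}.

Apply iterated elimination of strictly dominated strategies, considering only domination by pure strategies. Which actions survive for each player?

P2 drop Q (P beats it: A:7>6 B:11>9 C:7>3)
P2 drop S (P beats it: A:7>1 B:11>6 C:7>5)
P1 drop A (B beats it: P:5>2 R:11>8)
P1→{B,C} P2→{P,R}

IESDS → P1:{B,C} P2:{P,R}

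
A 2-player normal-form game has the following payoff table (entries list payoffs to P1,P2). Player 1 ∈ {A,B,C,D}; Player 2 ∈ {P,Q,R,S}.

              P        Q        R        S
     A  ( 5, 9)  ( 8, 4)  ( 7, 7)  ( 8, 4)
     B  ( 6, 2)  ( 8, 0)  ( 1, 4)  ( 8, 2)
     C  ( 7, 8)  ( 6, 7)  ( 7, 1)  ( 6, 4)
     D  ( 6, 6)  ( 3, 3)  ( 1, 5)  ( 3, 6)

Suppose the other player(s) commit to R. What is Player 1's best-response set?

P1 best: {A,C}

u_1(A vs R) = 7
u_1(B vs R) = 1
u_1(C vs R) = 7
u_1(D vs R) = 1
max payoff 7 at {A,C}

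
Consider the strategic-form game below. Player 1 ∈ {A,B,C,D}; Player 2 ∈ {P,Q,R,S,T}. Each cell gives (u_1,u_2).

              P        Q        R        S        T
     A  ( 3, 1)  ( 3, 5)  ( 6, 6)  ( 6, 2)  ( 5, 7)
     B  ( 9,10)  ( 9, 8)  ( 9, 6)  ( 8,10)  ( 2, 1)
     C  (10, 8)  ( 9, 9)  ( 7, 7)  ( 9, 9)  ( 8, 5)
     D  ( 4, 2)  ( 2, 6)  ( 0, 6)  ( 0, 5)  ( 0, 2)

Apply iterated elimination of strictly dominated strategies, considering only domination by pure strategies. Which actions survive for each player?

P1 drop A (C beats it: P:10>3 Q:9>3 R:7>6 S:9>6 T:8>5)
P1 drop D (B beats it: P:9>4 Q:9>2 R:9>0 S:8>0 T:2>0)
P2 drop R (P beats it: B:10>6 C:8>7)
P2 drop T (P beats it: B:10>1 C:8>5)
P1→{B,C} P2→{P,Q,S}

IESDS → P1:{B,C} P2:{P,Q,S}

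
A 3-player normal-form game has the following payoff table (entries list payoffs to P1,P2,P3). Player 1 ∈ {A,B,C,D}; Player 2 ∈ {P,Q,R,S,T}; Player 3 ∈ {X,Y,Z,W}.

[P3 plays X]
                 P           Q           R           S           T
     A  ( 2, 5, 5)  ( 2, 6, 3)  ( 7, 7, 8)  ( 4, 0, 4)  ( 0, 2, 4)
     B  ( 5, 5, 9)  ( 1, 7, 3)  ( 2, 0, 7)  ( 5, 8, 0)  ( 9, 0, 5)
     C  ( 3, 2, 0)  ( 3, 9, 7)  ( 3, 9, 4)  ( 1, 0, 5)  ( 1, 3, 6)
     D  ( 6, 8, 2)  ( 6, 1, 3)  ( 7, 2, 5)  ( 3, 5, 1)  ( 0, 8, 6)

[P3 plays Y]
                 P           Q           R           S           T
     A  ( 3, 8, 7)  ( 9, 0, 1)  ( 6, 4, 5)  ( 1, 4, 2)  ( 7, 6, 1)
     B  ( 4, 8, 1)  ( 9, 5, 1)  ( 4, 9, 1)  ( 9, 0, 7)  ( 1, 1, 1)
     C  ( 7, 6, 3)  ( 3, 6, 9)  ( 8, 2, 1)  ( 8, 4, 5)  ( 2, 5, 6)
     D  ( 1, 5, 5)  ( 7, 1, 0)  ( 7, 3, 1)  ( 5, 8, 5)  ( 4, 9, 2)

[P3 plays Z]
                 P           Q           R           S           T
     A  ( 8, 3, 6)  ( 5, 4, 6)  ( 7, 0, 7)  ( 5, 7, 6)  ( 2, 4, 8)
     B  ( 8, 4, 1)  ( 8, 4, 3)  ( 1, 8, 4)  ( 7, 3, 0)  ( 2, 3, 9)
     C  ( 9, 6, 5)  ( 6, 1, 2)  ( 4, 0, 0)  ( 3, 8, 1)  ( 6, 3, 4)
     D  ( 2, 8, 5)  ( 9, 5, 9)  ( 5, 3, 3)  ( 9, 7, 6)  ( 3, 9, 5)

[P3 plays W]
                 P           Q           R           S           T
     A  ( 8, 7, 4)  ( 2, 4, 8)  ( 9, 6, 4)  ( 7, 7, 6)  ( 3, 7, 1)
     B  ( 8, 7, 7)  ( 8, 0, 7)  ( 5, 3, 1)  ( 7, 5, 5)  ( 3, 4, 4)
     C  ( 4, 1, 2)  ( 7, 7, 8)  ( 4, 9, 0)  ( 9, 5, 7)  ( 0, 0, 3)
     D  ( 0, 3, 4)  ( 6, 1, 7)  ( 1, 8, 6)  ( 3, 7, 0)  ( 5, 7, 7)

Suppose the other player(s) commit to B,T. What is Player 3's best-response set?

P3 best: {Z}

u_3(X vs B,T) = 5
u_3(Y vs B,T) = 1
u_3(Z vs B,T) = 9
u_3(W vs B,T) = 4
max payoff 9 at {Z}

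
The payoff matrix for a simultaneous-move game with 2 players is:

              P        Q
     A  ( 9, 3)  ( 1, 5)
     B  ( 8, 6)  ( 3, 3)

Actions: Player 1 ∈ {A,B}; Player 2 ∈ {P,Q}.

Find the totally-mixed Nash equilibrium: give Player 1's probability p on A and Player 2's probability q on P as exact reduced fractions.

p=3/5, q=2/3

P1 indiff ⇒ q·9+(1-q)·1 = q·8+(1-q)·3 ⇒ q(1) = (1-q)(2) ⇒ q = 2/3
P2 indiff ⇒ p·3+(1-p)·6 = p·5+(1-p)·3 ⇒ p(-2) = (1-p)(-3) ⇒ p = 3/5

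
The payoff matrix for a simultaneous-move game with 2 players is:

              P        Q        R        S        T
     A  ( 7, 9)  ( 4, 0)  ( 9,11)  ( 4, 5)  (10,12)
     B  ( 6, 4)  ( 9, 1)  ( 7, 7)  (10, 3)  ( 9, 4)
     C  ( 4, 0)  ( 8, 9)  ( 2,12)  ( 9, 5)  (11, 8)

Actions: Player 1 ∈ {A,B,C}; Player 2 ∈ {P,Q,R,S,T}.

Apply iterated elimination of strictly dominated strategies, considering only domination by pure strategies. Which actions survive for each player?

Remaining: P1:{A,C} P2:{R,T}

P2 drop P (R beats it: A:11>9 B:7>4 C:12>0)
P2 drop Q (R beats it: A:11>0 B:7>1 C:12>9)
P2 drop S (R beats it: A:11>5 B:7>3 C:12>5)
P1 drop B (A beats it: R:9>7 T:10>9)
P1→{A,C} P2→{R,T}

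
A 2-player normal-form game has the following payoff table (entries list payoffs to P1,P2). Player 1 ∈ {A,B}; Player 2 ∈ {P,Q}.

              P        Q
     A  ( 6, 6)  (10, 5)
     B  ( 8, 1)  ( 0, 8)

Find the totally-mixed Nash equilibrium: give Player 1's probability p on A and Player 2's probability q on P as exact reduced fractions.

P1 mixes 7/8 on A; P2 mixes 5/6 on P

P1 indiff ⇒ q·6+(1-q)·10 = q·8+(1-q)·0 ⇒ q(-2) = (1-q)(-10) ⇒ q = 5/6
P2 indiff ⇒ p·6+(1-p)·1 = p·5+(1-p)·8 ⇒ p(1) = (1-p)(7) ⇒ p = 7/8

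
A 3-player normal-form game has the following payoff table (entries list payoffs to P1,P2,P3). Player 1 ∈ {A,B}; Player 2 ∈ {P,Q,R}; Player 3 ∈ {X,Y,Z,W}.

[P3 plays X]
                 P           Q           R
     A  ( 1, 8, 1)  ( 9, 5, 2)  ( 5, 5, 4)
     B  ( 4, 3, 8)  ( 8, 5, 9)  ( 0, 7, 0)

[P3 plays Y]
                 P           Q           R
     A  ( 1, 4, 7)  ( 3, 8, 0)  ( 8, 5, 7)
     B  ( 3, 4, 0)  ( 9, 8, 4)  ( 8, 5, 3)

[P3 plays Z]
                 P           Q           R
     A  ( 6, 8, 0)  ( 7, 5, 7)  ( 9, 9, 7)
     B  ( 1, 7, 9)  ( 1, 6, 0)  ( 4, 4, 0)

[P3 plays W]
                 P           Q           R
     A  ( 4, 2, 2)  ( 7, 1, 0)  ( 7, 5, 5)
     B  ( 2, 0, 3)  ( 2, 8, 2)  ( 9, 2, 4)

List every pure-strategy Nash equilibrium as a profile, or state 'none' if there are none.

NE set: (A,R,Z)

(A,P,X): not NE [P1→B gives 4>1; P3→Y gives 7>1]
(A,P,Y): not NE [P1→B gives 3>1; P2→Q gives 8>4]
(A,P,Z): not NE [P2→R gives 9>8; P3→Y gives 7>0]
(A,P,W): not NE [P2→R gives 5>2; P3→Y gives 7>2]
(A,Q,X): not NE [P2→P gives 8>5; P3→Z gives 7>2]
(A,Q,Y): not NE [P1→B gives 9>3; P3→Z gives 7>0]
(A,Q,Z): not NE [P2→R gives 9>5]
(A,Q,W): not NE [P2→R gives 5>1; P3→Z gives 7>0]
(A,R,X): not NE [P2→P gives 8>5; P3→Z gives 7>4]
(A,R,Y): not NE [P2→Q gives 8>5]
(A,R,Z): NE
(A,R,W): not NE [P1→B gives 9>7; P3→Z gives 7>5]
(B,P,X): not NE [P2→R gives 7>3; P3→Z gives 9>8]
(B,P,Y): not NE [P2→Q gives 8>4; P3→Z gives 9>0]
(B,P,Z): not NE [P1→A gives 6>1]
(B,P,W): not NE [P1→A gives 4>2; P2→Q gives 8>0; P3→Z gives 9>3]
(B,Q,X): not NE [P1→A gives 9>8; P2→R gives 7>5]
(B,Q,Y): not NE [P3→X gives 9>4]
(B,Q,Z): not NE [P1→A gives 7>1; P2→P gives 7>6; P3→X gives 9>0]
(B,Q,W): not NE [P1→A gives 7>2; P3→X gives 9>2]
(B,R,X): not NE [P1→A gives 5>0; P3→W gives 4>0]
(B,R,Y): not NE [P2→Q gives 8>5; P3→W gives 4>3]
(B,R,Z): not NE [P1→A gives 9>4; P2→P gives 7>4; P3→W gives 4>0]
(B,R,W): not NE [P2→Q gives 8>2]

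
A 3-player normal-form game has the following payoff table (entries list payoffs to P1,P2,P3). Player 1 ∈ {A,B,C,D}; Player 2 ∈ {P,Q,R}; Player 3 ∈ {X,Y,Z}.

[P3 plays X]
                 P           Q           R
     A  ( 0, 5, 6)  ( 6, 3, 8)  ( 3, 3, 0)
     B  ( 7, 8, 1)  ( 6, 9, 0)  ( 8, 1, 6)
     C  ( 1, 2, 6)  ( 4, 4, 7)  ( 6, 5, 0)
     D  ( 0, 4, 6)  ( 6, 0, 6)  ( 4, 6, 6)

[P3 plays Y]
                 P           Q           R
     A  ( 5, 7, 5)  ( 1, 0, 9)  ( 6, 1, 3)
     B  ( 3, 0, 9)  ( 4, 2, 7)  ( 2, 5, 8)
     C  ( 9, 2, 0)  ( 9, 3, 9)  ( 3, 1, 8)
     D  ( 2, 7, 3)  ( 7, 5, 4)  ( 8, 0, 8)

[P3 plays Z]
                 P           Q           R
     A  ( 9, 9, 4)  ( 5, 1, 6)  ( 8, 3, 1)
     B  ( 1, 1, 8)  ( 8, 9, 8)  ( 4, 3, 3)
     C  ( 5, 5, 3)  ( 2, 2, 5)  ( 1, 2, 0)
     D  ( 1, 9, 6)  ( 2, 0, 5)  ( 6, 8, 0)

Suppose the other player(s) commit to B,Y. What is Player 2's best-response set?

BR_2 = {R}

u_2(P vs B,Y) = 0
u_2(Q vs B,Y) = 2
u_2(R vs B,Y) = 5
max payoff 5 at {R}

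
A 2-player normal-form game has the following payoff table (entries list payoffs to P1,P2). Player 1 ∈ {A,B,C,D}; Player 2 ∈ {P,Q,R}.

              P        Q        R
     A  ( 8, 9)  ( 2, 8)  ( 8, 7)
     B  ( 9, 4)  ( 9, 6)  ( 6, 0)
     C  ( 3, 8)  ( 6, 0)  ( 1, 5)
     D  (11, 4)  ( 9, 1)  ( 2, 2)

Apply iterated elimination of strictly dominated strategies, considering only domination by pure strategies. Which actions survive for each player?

IESDS → P1:{B,D} P2:{P,Q}

P1 drop C (B beats it: P:9>3 Q:9>6 R:6>1)
P2 drop R (P beats it: A:9>7 B:4>0 D:4>2)
P1 drop A (B beats it: P:9>8 Q:9>2)
P1→{B,D} P2→{P,Q}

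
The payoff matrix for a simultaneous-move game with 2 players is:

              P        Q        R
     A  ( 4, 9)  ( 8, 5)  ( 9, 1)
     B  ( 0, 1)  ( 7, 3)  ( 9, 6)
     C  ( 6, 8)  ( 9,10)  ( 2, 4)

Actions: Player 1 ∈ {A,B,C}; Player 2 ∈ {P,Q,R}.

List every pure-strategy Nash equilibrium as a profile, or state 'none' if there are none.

(A,P): not NE [P1→C gives 6>4]
(A,Q): not NE [P1→C gives 9>8; P2→P gives 9>5]
(A,R): not NE [P2→P gives 9>1]
(B,P): not NE [P1→C gives 6>0; P2→R gives 6>1]
(B,Q): not NE [P1→C gives 9>7; P2→R gives 6>3]
(B,R): NE
(C,P): not NE [P2→Q gives 10>8]
(C,Q): NE
(C,R): not NE [P1→B gives 9>2; P2→Q gives 10>4]

PSNE = {(B,R), (C,Q)}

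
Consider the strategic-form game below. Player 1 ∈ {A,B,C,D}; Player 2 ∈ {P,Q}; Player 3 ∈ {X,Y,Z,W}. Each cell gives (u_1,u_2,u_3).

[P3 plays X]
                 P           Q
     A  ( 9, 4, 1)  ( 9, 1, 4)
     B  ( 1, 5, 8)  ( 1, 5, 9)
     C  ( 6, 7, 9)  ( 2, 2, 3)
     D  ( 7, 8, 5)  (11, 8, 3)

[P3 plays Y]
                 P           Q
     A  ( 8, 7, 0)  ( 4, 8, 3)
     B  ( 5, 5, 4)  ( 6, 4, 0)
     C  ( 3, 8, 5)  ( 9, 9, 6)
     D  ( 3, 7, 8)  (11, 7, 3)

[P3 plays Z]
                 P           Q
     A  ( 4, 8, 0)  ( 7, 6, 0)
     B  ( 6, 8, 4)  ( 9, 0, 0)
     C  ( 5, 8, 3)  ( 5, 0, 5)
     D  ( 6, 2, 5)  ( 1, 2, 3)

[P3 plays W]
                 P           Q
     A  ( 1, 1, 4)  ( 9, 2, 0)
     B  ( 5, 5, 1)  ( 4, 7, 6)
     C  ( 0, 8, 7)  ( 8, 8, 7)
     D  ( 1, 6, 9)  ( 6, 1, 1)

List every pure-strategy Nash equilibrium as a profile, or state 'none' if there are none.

Nash profiles: (D,Q,X), (D,Q,Y)

(A,P,X): not NE [P3→W gives 4>1]
(A,P,Y): not NE [P2→Q gives 8>7; P3→W gives 4>0]
(A,P,Z): not NE [P1→D gives 6>4; P3→W gives 4>0]
(A,P,W): not NE [P1→B gives 5>1; P2→Q gives 2>1]
(A,Q,X): not NE [P1→D gives 11>9; P2→P gives 4>1]
(A,Q,Y): not NE [P1→D gives 11>4; P3→X gives 4>3]
(A,Q,Z): not NE [P1→B gives 9>7; P2→P gives 8>6; P3→X gives 4>0]
(A,Q,W): not NE [P3→X gives 4>0]
(B,P,X): not NE [P1→A gives 9>1]
(B,P,Y): not NE [P1→A gives 8>5; P3→X gives 8>4]
(B,P,Z): not NE [P3→X gives 8>4]
(B,P,W): not NE [P2→Q gives 7>5; P3→X gives 8>1]
(B,Q,X): not NE [P1→D gives 11>1]
(B,Q,Y): not NE [P1→D gives 11>6; P2→P gives 5>4; P3→X gives 9>0]
(B,Q,Z): not NE [P2→P gives 8>0; P3→X gives 9>0]
(B,Q,W): not NE [P1→A gives 9>4; P3→X gives 9>6]
(C,P,X): not NE [P1→A gives 9>6]
(C,P,Y): not NE [P1→A gives 8>3; P2→Q gives 9>8; P3→X gives 9>5]
(C,P,Z): not NE [P1→D gives 6>5; P3→X gives 9>3]
(C,P,W): not NE [P1→B gives 5>0; P3→X gives 9>7]
(C,Q,X): not NE [P1→D gives 11>2; P2→P gives 7>2; P3→W gives 7>3]
(C,Q,Y): not NE [P1→D gives 11>9; P3→W gives 7>6]
(C,Q,Z): not NE [P1→B gives 9>5; P2→P gives 8>0; P3→W gives 7>5]
(C,Q,W): not NE [P1→A gives 9>8]
(D,P,X): not NE [P1→A gives 9>7; P3→W gives 9>5]
(D,P,Y): not NE [P1→A gives 8>3; P3→W gives 9>8]
(D,P,Z): not NE [P3→W gives 9>5]
(D,P,W): not NE [P1→B gives 5>1]
(D,Q,X): NE
(D,Q,Y): NE
(D,Q,Z): not NE [P1→B gives 9>1]
(D,Q,W): not NE [P1→A gives 9>6; P2→P gives 6>1; P3→Z gives 3>1]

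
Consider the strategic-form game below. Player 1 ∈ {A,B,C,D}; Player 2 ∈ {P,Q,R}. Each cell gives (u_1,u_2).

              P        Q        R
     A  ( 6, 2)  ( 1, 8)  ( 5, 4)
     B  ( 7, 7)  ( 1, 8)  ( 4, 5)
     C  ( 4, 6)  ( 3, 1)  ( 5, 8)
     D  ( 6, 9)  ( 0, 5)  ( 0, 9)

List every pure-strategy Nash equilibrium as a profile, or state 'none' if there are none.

(A,P): not NE [P1→B gives 7>6; P2→Q gives 8>2]
(A,Q): not NE [P1→C gives 3>1]
(A,R): not NE [P2→Q gives 8>4]
(B,P): not NE [P2→Q gives 8>7]
(B,Q): not NE [P1→C gives 3>1]
(B,R): not NE [P1→C gives 5>4; P2→Q gives 8>5]
(C,P): not NE [P1→B gives 7>4; P2→R gives 8>6]
(C,Q): not NE [P2→R gives 8>1]
(C,R): NE
(D,P): not NE [P1→B gives 7>6]
(D,Q): not NE [P1→C gives 3>0; P2→R gives 9>5]
(D,R): not NE [P1→C gives 5>0]

Nash profiles: (C,R)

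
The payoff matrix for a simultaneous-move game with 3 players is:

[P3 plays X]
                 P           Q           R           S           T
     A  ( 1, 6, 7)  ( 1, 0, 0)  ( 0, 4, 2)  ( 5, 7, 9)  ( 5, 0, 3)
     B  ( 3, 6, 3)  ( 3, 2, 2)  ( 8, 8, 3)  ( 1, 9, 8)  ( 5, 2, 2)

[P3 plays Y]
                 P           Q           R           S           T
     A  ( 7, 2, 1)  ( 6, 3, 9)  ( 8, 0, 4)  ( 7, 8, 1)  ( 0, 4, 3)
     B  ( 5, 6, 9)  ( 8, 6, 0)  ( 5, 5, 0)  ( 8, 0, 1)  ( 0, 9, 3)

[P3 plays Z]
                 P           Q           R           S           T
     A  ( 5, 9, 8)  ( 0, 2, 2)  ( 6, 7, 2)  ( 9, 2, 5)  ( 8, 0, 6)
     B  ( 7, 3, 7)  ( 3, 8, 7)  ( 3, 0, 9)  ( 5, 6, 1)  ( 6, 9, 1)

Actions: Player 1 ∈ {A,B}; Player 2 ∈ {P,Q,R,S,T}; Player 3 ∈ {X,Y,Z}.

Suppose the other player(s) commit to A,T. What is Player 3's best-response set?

u_3(X vs A,T) = 3
u_3(Y vs A,T) = 3
u_3(Z vs A,T) = 6
max payoff 6 at {Z}

argmax u_3 = {Z}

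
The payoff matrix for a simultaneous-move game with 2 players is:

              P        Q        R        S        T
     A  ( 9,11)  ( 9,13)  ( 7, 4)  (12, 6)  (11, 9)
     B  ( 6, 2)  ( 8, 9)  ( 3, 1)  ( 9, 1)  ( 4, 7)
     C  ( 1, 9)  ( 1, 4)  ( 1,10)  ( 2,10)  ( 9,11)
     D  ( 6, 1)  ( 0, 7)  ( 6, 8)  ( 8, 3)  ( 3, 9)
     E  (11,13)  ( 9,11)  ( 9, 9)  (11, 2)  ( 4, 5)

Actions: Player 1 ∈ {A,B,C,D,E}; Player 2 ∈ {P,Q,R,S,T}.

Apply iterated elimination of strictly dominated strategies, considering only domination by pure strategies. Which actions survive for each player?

P1 drop B (A beats it: P:9>6 Q:9>8 R:7>3 S:12>9 T:11>4)
P1 drop C (A beats it: P:9>1 Q:9>1 R:7>1 S:12>2 T:11>9)
P1 drop D (A beats it: P:9>6 Q:9>0 R:7>6 S:12>8 T:11>3)
P2 drop R (P beats it: A:11>4 E:13>9)
P2 drop S (P beats it: A:11>6 E:13>2)
P2 drop T (P beats it: A:11>9 E:13>5)
P1→{A,E} P2→{P,Q}

Remaining: P1:{A,E} P2:{P,Q}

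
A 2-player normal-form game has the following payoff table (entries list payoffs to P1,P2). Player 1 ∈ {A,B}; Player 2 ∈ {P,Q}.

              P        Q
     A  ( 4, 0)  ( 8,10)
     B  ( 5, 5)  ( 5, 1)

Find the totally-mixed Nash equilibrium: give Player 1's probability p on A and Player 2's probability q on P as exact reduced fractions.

P1 indiff ⇒ q·4+(1-q)·8 = q·5+(1-q)·5 ⇒ q(-1) = (1-q)(-3) ⇒ q = 3/4
P2 indiff ⇒ p·0+(1-p)·5 = p·10+(1-p)·1 ⇒ p(-10) = (1-p)(-4) ⇒ p = 2/7

p=2/7, q=3/4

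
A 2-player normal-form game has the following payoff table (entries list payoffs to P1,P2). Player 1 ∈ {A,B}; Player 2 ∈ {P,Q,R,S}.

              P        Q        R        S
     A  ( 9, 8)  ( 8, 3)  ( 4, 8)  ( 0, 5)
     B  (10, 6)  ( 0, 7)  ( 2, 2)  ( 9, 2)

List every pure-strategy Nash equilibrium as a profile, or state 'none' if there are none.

(A,P): not NE [P1→B gives 10>9]
(A,Q): not NE [P2→R gives 8>3]
(A,R): NE
(A,S): not NE [P1→B gives 9>0; P2→R gives 8>5]
(B,P): not NE [P2→Q gives 7>6]
(B,Q): not NE [P1→A gives 8>0]
(B,R): not NE [P1→A gives 4>2; P2→Q gives 7>2]
(B,S): not NE [P2→Q gives 7>2]

Nash profiles: (A,R)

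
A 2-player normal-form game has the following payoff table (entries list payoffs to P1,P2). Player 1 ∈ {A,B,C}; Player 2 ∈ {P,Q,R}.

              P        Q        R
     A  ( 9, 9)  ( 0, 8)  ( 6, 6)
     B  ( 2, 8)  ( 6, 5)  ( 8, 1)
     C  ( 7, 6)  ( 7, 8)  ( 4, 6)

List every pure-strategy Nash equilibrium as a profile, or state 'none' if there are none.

(A,P): NE
(A,Q): not NE [P1→C gives 7>0; P2→P gives 9>8]
(A,R): not NE [P1→B gives 8>6; P2→P gives 9>6]
(B,P): not NE [P1→A gives 9>2]
(B,Q): not NE [P1→C gives 7>6; P2→P gives 8>5]
(B,R): not NE [P2→P gives 8>1]
(C,P): not NE [P1→A gives 9>7; P2→Q gives 8>6]
(C,Q): NE
(C,R): not NE [P1→B gives 8>4; P2→Q gives 8>6]

NE set: (A,P), (C,Q)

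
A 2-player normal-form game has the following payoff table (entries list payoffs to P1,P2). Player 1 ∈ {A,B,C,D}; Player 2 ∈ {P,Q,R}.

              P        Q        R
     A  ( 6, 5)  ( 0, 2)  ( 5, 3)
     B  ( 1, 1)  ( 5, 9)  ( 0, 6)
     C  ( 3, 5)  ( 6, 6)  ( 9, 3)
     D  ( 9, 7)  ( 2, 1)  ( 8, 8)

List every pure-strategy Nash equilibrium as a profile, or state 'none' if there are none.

Nash profiles: (C,Q)

(A,P): not NE [P1→D gives 9>6]
(A,Q): not NE [P1→C gives 6>0; P2→P gives 5>2]
(A,R): not NE [P1→C gives 9>5; P2→P gives 5>3]
(B,P): not NE [P1→D gives 9>1; P2→Q gives 9>1]
(B,Q): not NE [P1→C gives 6>5]
(B,R): not NE [P1→C gives 9>0; P2→Q gives 9>6]
(C,P): not NE [P1→D gives 9>3; P2→Q gives 6>5]
(C,Q): NE
(C,R): not NE [P2→Q gives 6>3]
(D,P): not NE [P2→R gives 8>7]
(D,Q): not NE [P1→C gives 6>2; P2→R gives 8>1]
(D,R): not NE [P1→C gives 9>8]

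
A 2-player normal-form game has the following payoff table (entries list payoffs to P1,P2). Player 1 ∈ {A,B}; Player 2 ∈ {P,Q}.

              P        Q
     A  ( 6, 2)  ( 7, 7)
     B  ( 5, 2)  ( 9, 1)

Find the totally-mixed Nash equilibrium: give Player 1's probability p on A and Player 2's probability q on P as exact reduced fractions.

P1 indiff ⇒ q·6+(1-q)·7 = q·5+(1-q)·9 ⇒ q(1) = (1-q)(2) ⇒ q = 2/3
P2 indiff ⇒ p·2+(1-p)·2 = p·7+(1-p)·1 ⇒ p(-5) = (1-p)(-1) ⇒ p = 1/6

p=1/6, q=2/3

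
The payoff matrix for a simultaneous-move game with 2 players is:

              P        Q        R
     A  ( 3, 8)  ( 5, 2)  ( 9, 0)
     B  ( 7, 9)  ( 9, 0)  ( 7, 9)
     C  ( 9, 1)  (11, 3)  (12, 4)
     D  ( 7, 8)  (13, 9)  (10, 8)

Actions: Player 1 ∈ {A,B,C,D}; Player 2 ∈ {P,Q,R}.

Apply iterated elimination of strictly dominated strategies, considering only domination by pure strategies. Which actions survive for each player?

P1 drop A (C beats it: P:9>3 Q:11>5 R:12>9)
P1 drop B (C beats it: P:9>7 Q:11>9 R:12>7)
P2 drop P (Q beats it: C:3>1 D:9>8)
P1→{C,D} P2→{Q,R}

IESDS → P1:{C,D} P2:{Q,R}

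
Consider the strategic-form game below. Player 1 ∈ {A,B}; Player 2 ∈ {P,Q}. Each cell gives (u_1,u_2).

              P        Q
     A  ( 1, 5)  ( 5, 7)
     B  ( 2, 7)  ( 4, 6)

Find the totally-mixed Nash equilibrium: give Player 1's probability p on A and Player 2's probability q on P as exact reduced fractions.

P1 mixes 1/3 on A; P2 mixes 1/2 on P

P1 indiff ⇒ q·1+(1-q)·5 = q·2+(1-q)·4 ⇒ q(-1) = (1-q)(-1) ⇒ q = 1/2
P2 indiff ⇒ p·5+(1-p)·7 = p·7+(1-p)·6 ⇒ p(-2) = (1-p)(-1) ⇒ p = 1/3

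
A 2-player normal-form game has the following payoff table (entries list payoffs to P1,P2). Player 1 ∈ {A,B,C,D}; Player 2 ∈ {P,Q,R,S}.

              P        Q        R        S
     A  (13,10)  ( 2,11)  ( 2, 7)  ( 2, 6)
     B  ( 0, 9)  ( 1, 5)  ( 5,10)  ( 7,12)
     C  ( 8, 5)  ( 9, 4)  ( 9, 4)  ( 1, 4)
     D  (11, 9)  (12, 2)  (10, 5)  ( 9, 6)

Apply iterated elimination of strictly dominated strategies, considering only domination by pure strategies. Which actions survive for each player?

Remaining: P1:{A,D} P2:{P,Q}

P1 drop B (D beats it: P:11>0 Q:12>1 R:10>5 S:9>7)
P1 drop C (D beats it: P:11>8 Q:12>9 R:10>9 S:9>1)
P2 drop R (P beats it: A:10>7 D:9>5)
P2 drop S (P beats it: A:10>6 D:9>6)
P1→{A,D} P2→{P,Q}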